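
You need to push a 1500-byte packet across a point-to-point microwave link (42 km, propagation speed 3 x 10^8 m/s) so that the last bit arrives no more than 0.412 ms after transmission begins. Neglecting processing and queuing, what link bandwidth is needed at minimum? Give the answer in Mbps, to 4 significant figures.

L = 12000 bits.
Propagation delay = 42000 / 300000000 = 0.14 ms.
Transmission budget = 0.412 − 0.14 = 0.272 ms.
R ≥ L / t_tx = 12000 bits / 0.000272 s = 44.12 Mbps.

44.12 Mbps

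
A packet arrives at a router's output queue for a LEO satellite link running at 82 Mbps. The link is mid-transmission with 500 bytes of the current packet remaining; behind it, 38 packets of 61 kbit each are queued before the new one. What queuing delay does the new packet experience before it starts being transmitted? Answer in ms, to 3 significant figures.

Each queued packet: L/R = 61000/82000000 = 0.743902 ms.
38 queued → 28.2683 ms.
Plus remaining 4000 bits of current packet: 0.0487805 ms.
Queuing delay = 28.3 ms.

28.3 ms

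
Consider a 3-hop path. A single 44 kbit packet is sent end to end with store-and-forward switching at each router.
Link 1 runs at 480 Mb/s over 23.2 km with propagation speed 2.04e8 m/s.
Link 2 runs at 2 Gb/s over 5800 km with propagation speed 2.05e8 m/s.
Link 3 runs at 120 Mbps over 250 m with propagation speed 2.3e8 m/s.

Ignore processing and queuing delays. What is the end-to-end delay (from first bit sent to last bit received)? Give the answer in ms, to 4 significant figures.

L = 44000 bits.
Transmission delays (L/R per hop): 0.0916667, 0.022, 0.366667 ms; sum = 0.480333 ms.
Propagation delays (d/s per hop): 0.113725, 28.2927, 0.00108696 ms; sum = 28.4075 ms.
End-to-end = 28.89 ms.

28.89 ms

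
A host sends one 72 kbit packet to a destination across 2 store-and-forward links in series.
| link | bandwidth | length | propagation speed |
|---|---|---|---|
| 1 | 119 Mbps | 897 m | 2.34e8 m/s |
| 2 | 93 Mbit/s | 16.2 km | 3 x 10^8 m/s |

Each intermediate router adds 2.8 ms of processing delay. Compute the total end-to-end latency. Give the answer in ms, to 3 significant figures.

4.24 ms

L = 72000 bits.
Transmission delays (L/R per hop): 0.605042, 0.774194 ms; sum = 1.37924 ms.
Propagation delays (d/s per hop): 0.00383333, 0.054 ms; sum = 0.0578333 ms.
Processing at 1 router(s): 1 × 2.8 ms = 2.8 ms.
End-to-end = 4.24 ms.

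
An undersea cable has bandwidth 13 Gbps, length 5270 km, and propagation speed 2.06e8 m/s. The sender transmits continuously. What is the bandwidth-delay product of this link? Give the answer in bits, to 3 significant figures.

333000000 bits

Propagation delay = 5270000 / 206000000 = 0.0255825 s.
BDP = R × t_prop = 13000000000 × 0.0255825 = 332573000 bits.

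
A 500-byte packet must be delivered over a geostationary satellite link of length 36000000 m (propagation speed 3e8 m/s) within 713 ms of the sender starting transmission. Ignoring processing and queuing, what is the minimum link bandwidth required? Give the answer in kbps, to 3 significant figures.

L = 4000 bits.
Propagation delay = 36000000 / 300000000 = 120 ms.
Transmission budget = 713 − 120 = 593 ms.
R ≥ L / t_tx = 4000 bits / 0.593 s = 6.75 kbps.

6.75 kbps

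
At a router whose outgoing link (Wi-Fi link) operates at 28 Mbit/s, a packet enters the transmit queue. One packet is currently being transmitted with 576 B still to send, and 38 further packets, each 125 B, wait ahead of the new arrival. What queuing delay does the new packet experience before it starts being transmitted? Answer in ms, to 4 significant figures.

1.522 ms

Each queued packet: L/R = 1000/28000000 = 0.0357143 ms.
38 queued → 1.35714 ms.
Plus remaining 4608 bits of current packet: 0.164571 ms.
Queuing delay = 1.522 ms.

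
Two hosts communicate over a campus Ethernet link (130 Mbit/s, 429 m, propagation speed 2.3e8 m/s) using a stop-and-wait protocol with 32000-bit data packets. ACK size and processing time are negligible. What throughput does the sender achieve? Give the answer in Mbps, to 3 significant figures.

t_tx = L/R = 32000/130000000 = 0.000246154 s.
t_prop = 429/2.3e+08 = 1.86522e-06 s; RTT = 3.73043e-06 s.
Cycle = t_tx + RTT = 0.000249884 s.
Throughput = L / cycle = 32000 / 0.000249884 = 128 Mbps.

128 Mbps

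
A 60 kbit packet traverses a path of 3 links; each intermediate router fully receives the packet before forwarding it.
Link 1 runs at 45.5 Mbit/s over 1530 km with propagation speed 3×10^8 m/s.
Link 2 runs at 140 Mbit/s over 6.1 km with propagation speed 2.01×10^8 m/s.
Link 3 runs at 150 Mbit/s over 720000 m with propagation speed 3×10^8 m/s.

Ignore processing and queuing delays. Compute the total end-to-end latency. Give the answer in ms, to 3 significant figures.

L = 60000 bits.
Transmission delays (L/R per hop): 1.31868, 0.428571, 0.4 ms; sum = 2.14725 ms.
Propagation delays (d/s per hop): 5.1, 0.0303483, 2.4 ms; sum = 7.53035 ms.
End-to-end = 9.68 ms.

9.68 ms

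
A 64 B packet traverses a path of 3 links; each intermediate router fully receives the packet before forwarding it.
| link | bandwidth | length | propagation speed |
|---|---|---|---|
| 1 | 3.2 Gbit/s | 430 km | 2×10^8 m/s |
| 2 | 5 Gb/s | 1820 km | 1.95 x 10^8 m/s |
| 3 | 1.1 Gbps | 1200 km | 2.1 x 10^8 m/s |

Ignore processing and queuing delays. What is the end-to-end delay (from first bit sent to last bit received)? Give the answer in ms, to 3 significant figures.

17.2 ms

L = 64 × 8 = 512 bits.
Transmission delays (L/R per hop): 0.00016, 0.0001024, 0.000465455 ms; sum = 0.000727855 ms.
Propagation delays (d/s per hop): 2.15, 9.33333, 5.71429 ms; sum = 17.1976 ms.
End-to-end = 17.2 ms.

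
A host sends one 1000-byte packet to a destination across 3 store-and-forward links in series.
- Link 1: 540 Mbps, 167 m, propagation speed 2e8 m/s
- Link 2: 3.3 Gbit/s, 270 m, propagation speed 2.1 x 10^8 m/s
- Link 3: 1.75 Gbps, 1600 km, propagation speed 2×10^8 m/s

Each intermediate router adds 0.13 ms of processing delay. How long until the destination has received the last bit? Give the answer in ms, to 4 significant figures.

L = 1000 × 8 = 8000 bits.
Transmission delays (L/R per hop): 0.0148148, 0.00242424, 0.00457143 ms; sum = 0.0218105 ms.
Propagation delays (d/s per hop): 0.000835, 0.00128571, 8 ms; sum = 8.00212 ms.
Processing at 2 router(s): 2 × 0.13 ms = 0.26 ms.
End-to-end = 8.284 ms.

8.284 ms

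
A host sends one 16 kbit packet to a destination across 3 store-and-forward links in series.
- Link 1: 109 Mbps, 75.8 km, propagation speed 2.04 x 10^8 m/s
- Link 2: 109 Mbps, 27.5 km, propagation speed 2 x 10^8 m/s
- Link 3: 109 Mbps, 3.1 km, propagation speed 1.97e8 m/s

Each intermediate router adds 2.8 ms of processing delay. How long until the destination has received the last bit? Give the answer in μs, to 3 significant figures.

6570 μs

L = 16000 bits.
Transmission delay per hop = L/R = 16000/109000000 = 146.789 μs; 3 hops → 440.367 μs.
Propagation delays (d/s per hop): 371.569, 137.5, 15.736 μs; sum = 524.805 μs.
Processing at 2 router(s): 2 × 2.8 ms = 5600 μs.
End-to-end = 6570 μs.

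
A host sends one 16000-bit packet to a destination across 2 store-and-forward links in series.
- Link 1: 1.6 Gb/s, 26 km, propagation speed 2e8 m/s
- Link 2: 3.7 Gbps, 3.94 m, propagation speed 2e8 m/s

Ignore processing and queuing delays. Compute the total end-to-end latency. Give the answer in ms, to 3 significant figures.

Transmission delays (L/R per hop): 0.01, 0.00432432 ms; sum = 0.0143243 ms.
Propagation delays (d/s per hop): 0.13, 1.97e-05 ms; sum = 0.13002 ms.
End-to-end = 0.144 ms.

0.144 ms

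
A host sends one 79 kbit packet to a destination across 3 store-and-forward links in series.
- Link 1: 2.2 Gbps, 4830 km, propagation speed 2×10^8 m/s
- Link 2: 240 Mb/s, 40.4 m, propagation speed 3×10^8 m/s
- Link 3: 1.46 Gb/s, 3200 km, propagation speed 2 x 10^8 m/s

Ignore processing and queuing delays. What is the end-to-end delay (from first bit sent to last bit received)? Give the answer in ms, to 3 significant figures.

L = 79000 bits.
Transmission delays (L/R per hop): 0.0359091, 0.329167, 0.0541096 ms; sum = 0.419185 ms.
Propagation delays (d/s per hop): 24.15, 0.000134667, 16 ms; sum = 40.1501 ms.
End-to-end = 40.6 ms.

40.6 ms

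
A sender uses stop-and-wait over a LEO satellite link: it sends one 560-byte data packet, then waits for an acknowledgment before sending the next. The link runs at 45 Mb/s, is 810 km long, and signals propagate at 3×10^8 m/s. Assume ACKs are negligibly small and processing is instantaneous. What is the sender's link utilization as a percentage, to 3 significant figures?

1.81 %

t_tx = L/R = 4480/45000000 = 9.95556e-05 s.
t_prop = 810000/300000000 = 0.0027 s; RTT = 0.0054 s.
Cycle = t_tx + RTT = 0.00549956 s.
Utilization = t_tx / cycle = 9.95556e-05/0.00549956 = 1.81 %.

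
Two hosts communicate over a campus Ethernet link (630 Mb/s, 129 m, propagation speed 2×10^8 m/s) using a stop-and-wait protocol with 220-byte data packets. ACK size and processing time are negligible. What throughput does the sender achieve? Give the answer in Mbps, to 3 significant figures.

431 Mbps

t_tx = L/R = 1760/630000000 = 2.79365e-06 s.
t_prop = 129/200000000 = 6.45e-07 s; RTT = 1.29e-06 s.
Cycle = t_tx + RTT = 4.08365e-06 s.
Throughput = L / cycle = 1760 / 4.08365e-06 = 431 Mbps.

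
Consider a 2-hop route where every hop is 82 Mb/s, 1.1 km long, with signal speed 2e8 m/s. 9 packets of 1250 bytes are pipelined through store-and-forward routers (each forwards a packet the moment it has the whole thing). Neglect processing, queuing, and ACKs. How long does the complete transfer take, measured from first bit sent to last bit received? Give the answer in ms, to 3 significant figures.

1.23 ms

Per-hop transmission t_tx = L/R = 10000/82000000 = 0.121951 ms.
Per-hop propagation t_prop = 1100/200000000 = 0.0055 ms.
Pipeline fill: first packet needs 2·t_tx to clear all hops; remaining 8 packets each add one t_tx.
Total = (2+9-1)·t_tx + 2·t_prop = 10·0.121951 + 2·0.0055 = 1.23 ms.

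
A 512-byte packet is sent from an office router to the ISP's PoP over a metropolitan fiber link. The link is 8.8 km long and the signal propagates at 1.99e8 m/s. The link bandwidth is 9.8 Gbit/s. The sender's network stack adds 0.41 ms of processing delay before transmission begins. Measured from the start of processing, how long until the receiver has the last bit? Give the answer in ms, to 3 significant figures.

0.455 ms

L = 512 × 8 = 4096 bits.
Transmission delay = L/R = 4096 / 9800000000 = 0.000417959 ms.
Propagation delay = d/s = 8800 m / 199000000 m/s = 0.0442211 ms.
Plus processing delay 0.41 ms = 0.41 ms.
Total = 0.455 ms.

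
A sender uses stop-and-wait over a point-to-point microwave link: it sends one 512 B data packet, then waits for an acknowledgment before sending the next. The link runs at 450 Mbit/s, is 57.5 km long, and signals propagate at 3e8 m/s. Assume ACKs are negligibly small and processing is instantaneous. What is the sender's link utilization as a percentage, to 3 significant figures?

t_tx = L/R = 4096/450000000 = 9.10222e-06 s.
t_prop = 57500/300000000 = 0.000191667 s; RTT = 0.000383333 s.
Cycle = t_tx + RTT = 0.000392436 s.
Utilization = t_tx / cycle = 9.10222e-06/0.000392436 = 2.32 %.

2.32 %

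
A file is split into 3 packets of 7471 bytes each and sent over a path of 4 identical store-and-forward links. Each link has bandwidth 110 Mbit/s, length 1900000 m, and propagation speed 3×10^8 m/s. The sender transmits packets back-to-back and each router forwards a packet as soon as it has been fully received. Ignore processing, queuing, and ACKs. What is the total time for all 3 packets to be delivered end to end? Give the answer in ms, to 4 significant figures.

Per-hop transmission t_tx = L/R = 59768/110000000 = 0.543345 ms.
Per-hop propagation t_prop = 1900000/300000000 = 6.33333 ms.
Pipeline fill: first packet needs 4·t_tx to clear all hops; remaining 2 packets each add one t_tx.
Total = (4+3-1)·t_tx + 4·t_prop = 6·0.543345 + 4·6.33333 = 28.59 ms.

28.59 ms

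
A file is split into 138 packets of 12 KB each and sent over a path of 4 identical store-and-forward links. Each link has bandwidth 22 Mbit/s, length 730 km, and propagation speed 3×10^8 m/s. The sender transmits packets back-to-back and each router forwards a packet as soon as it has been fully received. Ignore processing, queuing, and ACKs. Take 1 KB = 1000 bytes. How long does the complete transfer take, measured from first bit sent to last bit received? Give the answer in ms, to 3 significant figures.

Per-hop transmission t_tx = L/R = 96000/22000000 = 4.36364 ms.
Per-hop propagation t_prop = 730000/300000000 = 2.43333 ms.
Pipeline fill: first packet needs 4·t_tx to clear all hops; remaining 137 packets each add one t_tx.
Total = (4+138-1)·t_tx + 4·t_prop = 141·4.36364 + 4·2.43333 = 625 ms.

625 ms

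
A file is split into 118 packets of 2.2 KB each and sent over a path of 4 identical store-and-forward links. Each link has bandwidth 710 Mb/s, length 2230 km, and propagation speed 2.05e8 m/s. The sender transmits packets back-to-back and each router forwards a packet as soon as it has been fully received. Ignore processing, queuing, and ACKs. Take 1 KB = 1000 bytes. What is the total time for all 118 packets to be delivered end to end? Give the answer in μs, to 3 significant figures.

46500 μs

Per-hop transmission t_tx = L/R = 17600/710000000 = 24.7887 μs.
Per-hop propagation t_prop = 2230000/2.05e+08 = 10878 μs.
Pipeline fill: first packet needs 4·t_tx to clear all hops; remaining 117 packets each add one t_tx.
Total = (4+118-1)·t_tx + 4·t_prop = 121·24.7887 + 4·10878 = 46500 μs.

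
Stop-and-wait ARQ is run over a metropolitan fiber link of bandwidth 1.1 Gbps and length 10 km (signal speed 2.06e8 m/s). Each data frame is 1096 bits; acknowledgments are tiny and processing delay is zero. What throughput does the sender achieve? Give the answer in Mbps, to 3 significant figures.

11.2 Mbps

t_tx = L/R = 1096/1100000000 = 9.96364e-07 s.
t_prop = 10000/206000000 = 4.85437e-05 s; RTT = 9.70874e-05 s.
Cycle = t_tx + RTT = 9.80837e-05 s.
Throughput = L / cycle = 1096 / 9.80837e-05 = 11.2 Mbps.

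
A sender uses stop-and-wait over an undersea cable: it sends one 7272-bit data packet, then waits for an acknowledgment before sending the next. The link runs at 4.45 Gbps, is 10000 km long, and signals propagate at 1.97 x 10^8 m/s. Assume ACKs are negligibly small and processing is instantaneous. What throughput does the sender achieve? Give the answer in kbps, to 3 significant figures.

71.6 kbps

t_tx = L/R = 7272/4450000000 = 1.63416e-06 s.
t_prop = 10000000/197000000 = 0.0507614 s; RTT = 0.101523 s.
Cycle = t_tx + RTT = 0.101524 s.
Throughput = L / cycle = 7272 / 0.101524 = 71.6 kbps.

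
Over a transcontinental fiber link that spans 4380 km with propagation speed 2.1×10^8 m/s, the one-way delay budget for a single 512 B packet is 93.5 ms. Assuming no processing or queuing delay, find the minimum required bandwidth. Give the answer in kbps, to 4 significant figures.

L = 4096 bits.
Propagation delay = 4380000 / 210000000 = 20.8571 ms.
Transmission budget = 93.5 − 20.8571 = 72.6429 ms.
R ≥ L / t_tx = 4096 bits / 0.0726429 s = 56.39 kbps.

56.39 kbps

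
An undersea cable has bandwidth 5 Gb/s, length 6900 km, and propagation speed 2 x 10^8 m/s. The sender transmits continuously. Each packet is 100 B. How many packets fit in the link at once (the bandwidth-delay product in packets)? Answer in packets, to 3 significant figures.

Propagation delay = 6900000 / 200000000 = 0.0345 s.
BDP = R × t_prop = 5000000000 × 0.0345 = 172500000 bits.
In packets of 800 bits: 216000 packets.

216000 packets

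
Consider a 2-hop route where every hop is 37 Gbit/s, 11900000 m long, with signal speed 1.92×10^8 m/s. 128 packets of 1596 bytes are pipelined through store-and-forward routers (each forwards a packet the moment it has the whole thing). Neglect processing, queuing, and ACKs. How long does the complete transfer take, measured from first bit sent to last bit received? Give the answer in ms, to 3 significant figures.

124 ms

Per-hop transmission t_tx = L/R = 12768/37000000000 = 0.000345081 ms.
Per-hop propagation t_prop = 11900000/192000000 = 61.9792 ms.
Pipeline fill: first packet needs 2·t_tx to clear all hops; remaining 127 packets each add one t_tx.
Total = (2+128-1)·t_tx + 2·t_prop = 129·0.000345081 + 2·61.9792 = 124 ms.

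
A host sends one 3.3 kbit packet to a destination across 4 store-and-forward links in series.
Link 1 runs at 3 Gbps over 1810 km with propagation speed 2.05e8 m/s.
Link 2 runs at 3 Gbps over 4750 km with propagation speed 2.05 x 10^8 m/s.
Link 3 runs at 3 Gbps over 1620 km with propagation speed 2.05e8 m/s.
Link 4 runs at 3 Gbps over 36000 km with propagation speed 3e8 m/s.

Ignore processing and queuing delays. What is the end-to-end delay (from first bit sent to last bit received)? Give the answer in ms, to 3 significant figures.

160 ms

L = 3300 bits.
Transmission delay per hop = L/R = 3300/3000000000 = 0.0011 ms; 4 hops → 0.0044 ms.
Propagation delays (d/s per hop): 8.82927, 23.1707, 7.90244, 120 ms; sum = 159.902 ms.
End-to-end = 160 ms.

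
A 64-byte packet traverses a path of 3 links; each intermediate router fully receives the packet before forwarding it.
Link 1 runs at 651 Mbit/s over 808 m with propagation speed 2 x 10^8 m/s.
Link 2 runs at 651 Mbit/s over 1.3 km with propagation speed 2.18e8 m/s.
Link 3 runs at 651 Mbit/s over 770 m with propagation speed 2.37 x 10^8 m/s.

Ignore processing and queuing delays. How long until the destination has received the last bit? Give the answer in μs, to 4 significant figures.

15.61 μs

L = 64 × 8 = 512 bits.
Transmission delay per hop = L/R = 512/651000000 = 0.786482 μs; 3 hops → 2.35945 μs.
Propagation delays (d/s per hop): 4.04, 5.9633, 3.24895 μs; sum = 13.2522 μs.
End-to-end = 15.61 μs.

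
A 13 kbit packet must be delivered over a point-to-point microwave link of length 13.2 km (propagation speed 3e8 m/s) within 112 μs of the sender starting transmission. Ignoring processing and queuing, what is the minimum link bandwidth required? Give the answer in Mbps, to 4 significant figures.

191.2 Mbps

Propagation delay = 13200 / 300000000 = 44 μs.
Transmission budget = 112 − 44 = 68 μs.
R ≥ L / t_tx = 13000 bits / 6.8e-05 s = 191.2 Mbps.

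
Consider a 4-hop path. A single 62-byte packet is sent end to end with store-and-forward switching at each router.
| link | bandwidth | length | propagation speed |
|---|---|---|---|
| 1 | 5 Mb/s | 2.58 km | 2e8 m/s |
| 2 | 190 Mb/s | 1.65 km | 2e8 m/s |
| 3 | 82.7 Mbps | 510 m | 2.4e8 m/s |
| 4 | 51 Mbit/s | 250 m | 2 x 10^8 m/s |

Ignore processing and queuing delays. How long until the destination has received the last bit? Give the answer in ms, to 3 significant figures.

0.142 ms

L = 62 × 8 = 496 bits.
Transmission delays (L/R per hop): 0.0992, 0.00261053, 0.00599758, 0.00972549 ms; sum = 0.117534 ms.
Propagation delays (d/s per hop): 0.0129, 0.00825, 0.002125, 0.00125 ms; sum = 0.024525 ms.
End-to-end = 0.142 ms.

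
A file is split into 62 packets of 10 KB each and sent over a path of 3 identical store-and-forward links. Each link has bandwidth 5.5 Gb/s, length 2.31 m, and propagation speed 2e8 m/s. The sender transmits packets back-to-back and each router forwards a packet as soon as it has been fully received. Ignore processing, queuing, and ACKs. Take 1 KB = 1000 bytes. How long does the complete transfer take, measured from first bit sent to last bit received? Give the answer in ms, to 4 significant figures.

0.9309 ms

Per-hop transmission t_tx = L/R = 80000/5500000000 = 0.0145455 ms.
Per-hop propagation t_prop = 2.31/200000000 = 1.155e-05 ms.
Pipeline fill: first packet needs 3·t_tx to clear all hops; remaining 61 packets each add one t_tx.
Total = (3+62-1)·t_tx + 3·t_prop = 64·0.0145455 + 3·1.155e-05 = 0.9309 ms.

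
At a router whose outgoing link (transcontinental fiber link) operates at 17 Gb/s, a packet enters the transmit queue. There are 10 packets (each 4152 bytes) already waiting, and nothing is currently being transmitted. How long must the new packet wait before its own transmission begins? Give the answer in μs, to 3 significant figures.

Each queued packet: L/R = 33216/17000000000 = 1.95388 μs.
10 queued → 19.5388 μs.
Queuing delay = 19.5 μs.

19.5 μs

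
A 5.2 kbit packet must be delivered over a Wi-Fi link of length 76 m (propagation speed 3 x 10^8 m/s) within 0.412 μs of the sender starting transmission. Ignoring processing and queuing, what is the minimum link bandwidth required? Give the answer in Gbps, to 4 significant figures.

Propagation delay = 76 / 300000000 = 0.253333 μs.
Transmission budget = 0.412 − 0.253333 = 0.158667 μs.
R ≥ L / t_tx = 5200 bits / 1.58667e-07 s = 32.77 Gbps.

32.77 Gbps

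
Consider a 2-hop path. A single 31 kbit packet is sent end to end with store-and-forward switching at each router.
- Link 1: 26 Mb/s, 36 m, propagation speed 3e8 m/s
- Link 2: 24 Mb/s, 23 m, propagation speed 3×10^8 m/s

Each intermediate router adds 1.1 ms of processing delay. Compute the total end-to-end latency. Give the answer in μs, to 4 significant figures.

3584 μs

L = 31000 bits.
Transmission delays (L/R per hop): 1192.31, 1291.67 μs; sum = 2483.97 μs.
Propagation delays (d/s per hop): 0.12, 0.0766667 μs; sum = 0.196667 μs.
Processing at 1 router(s): 1 × 1.1 ms = 1100 μs.
End-to-end = 3584 μs.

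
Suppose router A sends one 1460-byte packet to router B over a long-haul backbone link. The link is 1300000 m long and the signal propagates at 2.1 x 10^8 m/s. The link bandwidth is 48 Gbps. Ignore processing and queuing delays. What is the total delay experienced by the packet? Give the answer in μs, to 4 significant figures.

L = 1460 × 8 = 11680 bits.
Transmission delay = L/R = 11680 / 48000000000 = 0.243333 μs.
Propagation delay = d/s = 1300000 m / 210000000 m/s = 6190.48 μs.
Total = 6191 μs.

6191 μs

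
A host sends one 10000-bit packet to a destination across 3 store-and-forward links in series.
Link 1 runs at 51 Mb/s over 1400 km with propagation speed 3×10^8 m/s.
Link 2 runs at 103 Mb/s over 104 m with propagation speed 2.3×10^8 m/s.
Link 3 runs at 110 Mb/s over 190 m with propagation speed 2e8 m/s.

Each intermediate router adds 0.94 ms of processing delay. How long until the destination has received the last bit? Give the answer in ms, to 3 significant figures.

Transmission delays (L/R per hop): 0.196078, 0.0970874, 0.0909091 ms; sum = 0.384075 ms.
Propagation delays (d/s per hop): 4.66667, 0.000452174, 0.00095 ms; sum = 4.66807 ms.
Processing at 2 router(s): 2 × 0.94 ms = 1.88 ms.
End-to-end = 6.93 ms.

6.93 ms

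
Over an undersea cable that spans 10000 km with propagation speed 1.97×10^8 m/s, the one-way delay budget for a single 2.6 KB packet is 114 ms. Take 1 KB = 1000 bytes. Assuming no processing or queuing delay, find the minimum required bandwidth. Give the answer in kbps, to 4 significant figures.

L = 20800 bits.
Propagation delay = 10000000 / 197000000 = 50.7614 ms.
Transmission budget = 114 − 50.7614 = 63.2386 ms.
R ≥ L / t_tx = 20800 bits / 0.0632386 s = 328.9 kbps.

328.9 kbps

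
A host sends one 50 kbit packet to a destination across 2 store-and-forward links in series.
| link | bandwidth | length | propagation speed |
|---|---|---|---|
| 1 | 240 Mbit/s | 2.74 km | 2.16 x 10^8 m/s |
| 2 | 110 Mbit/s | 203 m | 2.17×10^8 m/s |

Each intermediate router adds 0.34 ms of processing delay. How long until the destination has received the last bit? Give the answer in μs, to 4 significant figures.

L = 50000 bits.
Transmission delays (L/R per hop): 208.333, 454.545 μs; sum = 662.879 μs.
Propagation delays (d/s per hop): 12.6852, 0.935484 μs; sum = 13.6207 μs.
Processing at 1 router(s): 1 × 0.34 ms = 340 μs.
End-to-end = 1016 μs.

1016 μs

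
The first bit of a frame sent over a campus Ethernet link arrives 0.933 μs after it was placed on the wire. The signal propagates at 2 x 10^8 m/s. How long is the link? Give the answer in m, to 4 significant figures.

d = s × t_prop = 200000000 × 9.33e-07 = 186.6 m.

186.6 m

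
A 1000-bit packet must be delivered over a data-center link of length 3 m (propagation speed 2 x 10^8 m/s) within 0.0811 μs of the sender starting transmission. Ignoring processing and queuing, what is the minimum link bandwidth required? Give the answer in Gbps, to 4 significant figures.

Propagation delay = 3 / 200000000 = 0.015 μs.
Transmission budget = 0.0811 − 0.015 = 0.0661 μs.
R ≥ L / t_tx = 1000 bits / 6.61e-08 s = 15.13 Gbps.

15.13 Gbps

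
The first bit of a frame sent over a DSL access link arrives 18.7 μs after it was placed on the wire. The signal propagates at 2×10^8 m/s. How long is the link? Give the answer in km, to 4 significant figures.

3.740 km

d = s × t_prop = 200000000 × 1.87e-05 = 3.740 km.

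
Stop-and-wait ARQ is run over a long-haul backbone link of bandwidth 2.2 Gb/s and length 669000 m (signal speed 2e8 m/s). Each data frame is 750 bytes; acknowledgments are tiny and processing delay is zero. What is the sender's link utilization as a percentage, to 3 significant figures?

0.0407 %

t_tx = L/R = 6000/2200000000 = 2.72727e-06 s.
t_prop = 669000/200000000 = 0.003345 s; RTT = 0.00669 s.
Cycle = t_tx + RTT = 0.00669273 s.
Utilization = t_tx / cycle = 2.72727e-06/0.00669273 = 0.0407 %.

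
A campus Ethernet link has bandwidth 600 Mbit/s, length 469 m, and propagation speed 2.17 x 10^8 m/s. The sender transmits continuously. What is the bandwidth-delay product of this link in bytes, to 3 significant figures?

162 bytes

Propagation delay = 469 / 217000000 = 2.16129e-06 s.
BDP = R × t_prop = 600000000 × 2.16129e-06 = 1296.77 bits.
In bytes: 1296.77/8 = 162 bytes.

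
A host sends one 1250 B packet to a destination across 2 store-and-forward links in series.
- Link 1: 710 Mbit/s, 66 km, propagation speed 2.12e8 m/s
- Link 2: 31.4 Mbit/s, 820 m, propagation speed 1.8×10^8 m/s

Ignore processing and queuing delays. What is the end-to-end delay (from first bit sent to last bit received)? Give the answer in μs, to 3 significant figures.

648 μs

L = 1250 × 8 = 10000 bits.
Transmission delays (L/R per hop): 14.0845, 318.471 μs; sum = 332.556 μs.
Propagation delays (d/s per hop): 311.321, 4.55556 μs; sum = 315.876 μs.
End-to-end = 648 μs.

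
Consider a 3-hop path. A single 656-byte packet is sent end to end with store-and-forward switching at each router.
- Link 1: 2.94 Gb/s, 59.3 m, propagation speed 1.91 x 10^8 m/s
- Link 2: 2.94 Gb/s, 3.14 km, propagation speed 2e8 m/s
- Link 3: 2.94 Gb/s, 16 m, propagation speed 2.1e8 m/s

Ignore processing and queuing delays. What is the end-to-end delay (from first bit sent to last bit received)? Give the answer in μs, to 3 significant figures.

21.4 μs

L = 656 × 8 = 5248 bits.
Transmission delay per hop = L/R = 5248/2940000000 = 1.78503 μs; 3 hops → 5.3551 μs.
Propagation delays (d/s per hop): 0.310471, 15.7, 0.0761905 μs; sum = 16.0867 μs.
End-to-end = 21.4 μs.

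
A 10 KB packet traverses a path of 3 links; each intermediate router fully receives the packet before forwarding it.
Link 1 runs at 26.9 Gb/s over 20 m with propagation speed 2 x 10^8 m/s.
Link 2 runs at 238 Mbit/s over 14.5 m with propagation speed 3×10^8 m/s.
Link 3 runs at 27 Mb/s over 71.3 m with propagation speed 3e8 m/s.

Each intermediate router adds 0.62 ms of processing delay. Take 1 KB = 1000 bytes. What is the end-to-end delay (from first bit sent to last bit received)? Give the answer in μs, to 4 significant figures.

4542 μs

L = 80000 bits.
Transmission delays (L/R per hop): 2.97398, 336.134, 2962.96 μs; sum = 3302.07 μs.
Propagation delays (d/s per hop): 0.1, 0.0483333, 0.237667 μs; sum = 0.386 μs.
Processing at 2 router(s): 2 × 0.62 ms = 1240 μs.
End-to-end = 4542 μs.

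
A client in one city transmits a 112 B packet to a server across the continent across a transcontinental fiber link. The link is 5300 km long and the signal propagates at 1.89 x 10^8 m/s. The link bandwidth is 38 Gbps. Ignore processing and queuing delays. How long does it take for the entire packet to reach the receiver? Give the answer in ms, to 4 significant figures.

28.04 ms

L = 112 × 8 = 896 bits.
Transmission delay = L/R = 896 / 38000000000 = 2.35789e-05 ms.
Propagation delay = d/s = 5300000 m / 189000000 m/s = 28.0423 ms.
Total = 28.04 ms.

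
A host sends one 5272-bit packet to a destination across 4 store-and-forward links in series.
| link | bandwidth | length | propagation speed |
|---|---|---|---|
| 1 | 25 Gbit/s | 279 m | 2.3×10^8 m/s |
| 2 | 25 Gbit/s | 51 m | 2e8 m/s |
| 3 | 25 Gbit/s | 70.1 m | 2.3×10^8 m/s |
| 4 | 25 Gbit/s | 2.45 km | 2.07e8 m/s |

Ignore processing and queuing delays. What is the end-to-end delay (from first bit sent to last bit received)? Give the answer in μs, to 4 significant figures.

14.45 μs

Transmission delay per hop = L/R = 5272/25000000000 = 0.21088 μs; 4 hops → 0.84352 μs.
Propagation delays (d/s per hop): 1.21304, 0.255, 0.304783, 11.8357 μs; sum = 13.6086 μs.
End-to-end = 14.45 μs.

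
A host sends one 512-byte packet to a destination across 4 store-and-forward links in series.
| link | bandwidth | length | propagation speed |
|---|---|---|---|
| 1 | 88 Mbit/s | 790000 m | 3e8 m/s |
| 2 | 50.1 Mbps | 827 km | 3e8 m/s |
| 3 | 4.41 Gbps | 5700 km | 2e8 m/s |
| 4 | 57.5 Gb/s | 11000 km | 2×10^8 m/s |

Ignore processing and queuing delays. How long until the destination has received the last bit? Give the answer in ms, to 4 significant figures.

89.02 ms

L = 512 × 8 = 4096 bits.
Transmission delays (L/R per hop): 0.0465455, 0.0817565, 0.000928798, 7.12348e-05 ms; sum = 0.129302 ms.
Propagation delays (d/s per hop): 2.63333, 2.75667, 28.5, 55 ms; sum = 88.89 ms.
End-to-end = 89.02 ms.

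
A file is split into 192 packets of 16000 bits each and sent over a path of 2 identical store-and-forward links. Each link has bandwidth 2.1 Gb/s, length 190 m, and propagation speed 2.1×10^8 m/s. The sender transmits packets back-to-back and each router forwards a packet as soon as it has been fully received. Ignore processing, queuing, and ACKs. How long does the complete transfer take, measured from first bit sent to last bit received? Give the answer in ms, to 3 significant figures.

Per-hop transmission t_tx = L/R = 16000/2100000000 = 0.00761905 ms.
Per-hop propagation t_prop = 190/210000000 = 0.000904762 ms.
Pipeline fill: first packet needs 2·t_tx to clear all hops; remaining 191 packets each add one t_tx.
Total = (2+192-1)·t_tx + 2·t_prop = 193·0.00761905 + 2·0.000904762 = 1.47 ms.

1.47 ms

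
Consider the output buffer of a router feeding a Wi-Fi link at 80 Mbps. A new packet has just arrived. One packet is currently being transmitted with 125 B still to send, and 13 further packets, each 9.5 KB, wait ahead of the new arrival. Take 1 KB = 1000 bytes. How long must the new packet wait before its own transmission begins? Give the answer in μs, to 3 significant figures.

12400 μs

Each queued packet: L/R = 76000/80000000 = 950 μs.
13 queued → 12350 μs.
Plus remaining 1000 bits of current packet: 12.5 μs.
Queuing delay = 12400 μs.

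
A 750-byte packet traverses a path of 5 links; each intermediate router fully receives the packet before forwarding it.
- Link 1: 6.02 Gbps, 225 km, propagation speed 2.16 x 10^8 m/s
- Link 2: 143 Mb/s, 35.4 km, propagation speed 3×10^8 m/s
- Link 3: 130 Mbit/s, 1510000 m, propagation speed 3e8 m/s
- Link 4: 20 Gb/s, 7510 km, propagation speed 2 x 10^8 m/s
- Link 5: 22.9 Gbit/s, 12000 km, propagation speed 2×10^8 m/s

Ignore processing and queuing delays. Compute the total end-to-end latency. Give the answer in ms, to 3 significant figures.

L = 750 × 8 = 6000 bits.
Transmission delays (L/R per hop): 0.000996678, 0.041958, 0.0461538, 0.0003, 0.000262009 ms; sum = 0.0896706 ms.
Propagation delays (d/s per hop): 1.04167, 0.118, 5.03333, 37.55, 60 ms; sum = 103.743 ms.
End-to-end = 104 ms.

104 ms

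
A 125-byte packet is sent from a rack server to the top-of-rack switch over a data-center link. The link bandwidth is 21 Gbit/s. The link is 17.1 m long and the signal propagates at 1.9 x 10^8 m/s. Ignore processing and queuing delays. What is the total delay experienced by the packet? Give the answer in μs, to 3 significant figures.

0.138 μs

L = 125 × 8 = 1000 bits.
Transmission delay = L/R = 1000 / 21000000000 = 0.047619 μs.
Propagation delay = d/s = 17.1 m / 190000000 m/s = 0.09 μs.
Total = 0.138 μs.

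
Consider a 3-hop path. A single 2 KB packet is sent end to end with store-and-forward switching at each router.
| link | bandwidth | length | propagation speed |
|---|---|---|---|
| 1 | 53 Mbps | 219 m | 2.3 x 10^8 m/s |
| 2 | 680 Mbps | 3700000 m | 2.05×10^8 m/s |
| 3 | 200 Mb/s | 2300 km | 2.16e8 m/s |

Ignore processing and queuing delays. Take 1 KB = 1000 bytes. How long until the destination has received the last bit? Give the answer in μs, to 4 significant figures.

29100 μs

L = 16000 bits.
Transmission delays (L/R per hop): 301.887, 23.5294, 80 μs; sum = 405.416 μs.
Propagation delays (d/s per hop): 0.952174, 18048.8, 10648.1 μs; sum = 28697.9 μs.
End-to-end = 29100 μs.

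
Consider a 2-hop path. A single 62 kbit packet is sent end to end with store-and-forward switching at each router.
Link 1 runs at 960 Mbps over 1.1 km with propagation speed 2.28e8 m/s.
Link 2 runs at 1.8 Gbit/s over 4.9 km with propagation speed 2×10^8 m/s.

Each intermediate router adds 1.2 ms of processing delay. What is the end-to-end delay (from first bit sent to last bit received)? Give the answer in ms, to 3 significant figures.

1.33 ms

L = 62000 bits.
Transmission delays (L/R per hop): 0.0645833, 0.0344444 ms; sum = 0.0990278 ms.
Propagation delays (d/s per hop): 0.00482456, 0.0245 ms; sum = 0.0293246 ms.
Processing at 1 router(s): 1 × 1.2 ms = 1.2 ms.
End-to-end = 1.33 ms.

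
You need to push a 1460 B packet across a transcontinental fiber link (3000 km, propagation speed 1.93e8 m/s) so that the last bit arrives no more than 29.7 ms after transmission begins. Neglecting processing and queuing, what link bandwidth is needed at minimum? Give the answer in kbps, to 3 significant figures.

L = 11680 bits.
Propagation delay = 3000000 / 193000000 = 15.544 ms.
Transmission budget = 29.7 − 15.544 = 14.156 ms.
R ≥ L / t_tx = 11680 bits / 0.014156 s = 825 kbps.

825 kbps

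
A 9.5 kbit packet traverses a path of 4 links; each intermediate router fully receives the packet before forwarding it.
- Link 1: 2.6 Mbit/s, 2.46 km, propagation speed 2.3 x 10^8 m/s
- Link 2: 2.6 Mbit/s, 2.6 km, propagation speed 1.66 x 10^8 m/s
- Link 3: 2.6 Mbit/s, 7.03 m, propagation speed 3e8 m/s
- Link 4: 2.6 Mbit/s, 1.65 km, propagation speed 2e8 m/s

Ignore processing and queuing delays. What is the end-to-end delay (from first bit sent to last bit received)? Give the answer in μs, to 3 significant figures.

14700 μs

L = 9500 bits.
Transmission delay per hop = L/R = 9500/2600000 = 3653.85 μs; 4 hops → 14615.4 μs.
Propagation delays (d/s per hop): 10.6957, 15.6627, 0.0234333, 8.25 μs; sum = 34.6317 μs.
End-to-end = 14700 μs.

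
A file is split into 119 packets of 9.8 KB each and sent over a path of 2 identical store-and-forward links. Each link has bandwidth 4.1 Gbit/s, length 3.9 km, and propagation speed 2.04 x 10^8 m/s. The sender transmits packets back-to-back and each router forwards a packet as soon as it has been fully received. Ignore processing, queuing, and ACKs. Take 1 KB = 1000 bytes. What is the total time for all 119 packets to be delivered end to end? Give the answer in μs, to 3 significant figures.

Per-hop transmission t_tx = L/R = 78400/4.1e+09 = 19.122 μs.
Per-hop propagation t_prop = 3900/204000000 = 19.1176 μs.
Pipeline fill: first packet needs 2·t_tx to clear all hops; remaining 118 packets each add one t_tx.
Total = (2+119-1)·t_tx + 2·t_prop = 120·19.122 + 2·19.1176 = 2330 μs.

2330 μs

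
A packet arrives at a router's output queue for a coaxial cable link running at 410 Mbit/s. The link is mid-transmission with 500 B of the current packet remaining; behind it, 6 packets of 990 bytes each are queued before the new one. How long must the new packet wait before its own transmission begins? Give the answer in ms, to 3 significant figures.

Each queued packet: L/R = 7920/410000000 = 0.0193171 ms.
6 queued → 0.115902 ms.
Plus remaining 4000 bits of current packet: 0.0097561 ms.
Queuing delay = 0.126 ms.

0.126 ms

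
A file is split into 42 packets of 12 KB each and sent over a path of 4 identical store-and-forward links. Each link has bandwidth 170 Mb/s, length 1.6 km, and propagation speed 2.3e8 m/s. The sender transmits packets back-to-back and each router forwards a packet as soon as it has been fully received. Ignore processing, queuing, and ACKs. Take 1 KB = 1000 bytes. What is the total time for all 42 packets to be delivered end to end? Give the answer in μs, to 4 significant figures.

25440 μs

Per-hop transmission t_tx = L/R = 96000/170000000 = 564.706 μs.
Per-hop propagation t_prop = 1600/2.3e+08 = 6.95652 μs.
Pipeline fill: first packet needs 4·t_tx to clear all hops; remaining 41 packets each add one t_tx.
Total = (4+42-1)·t_tx + 4·t_prop = 45·564.706 + 4·6.95652 = 25440 μs.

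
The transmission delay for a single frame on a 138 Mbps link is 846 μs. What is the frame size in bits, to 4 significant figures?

L = R × t_tx = 138000000 b/s × 0.000846 s = 116748 bits.

116700 bits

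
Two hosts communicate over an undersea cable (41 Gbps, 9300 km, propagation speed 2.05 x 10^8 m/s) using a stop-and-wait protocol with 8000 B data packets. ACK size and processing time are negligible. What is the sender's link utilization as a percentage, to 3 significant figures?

0.00172 %

t_tx = L/R = 64000/41000000000 = 1.56098e-06 s.
t_prop = 9300000/2.05e+08 = 0.0453659 s; RTT = 0.0907317 s.
Cycle = t_tx + RTT = 0.0907333 s.
Utilization = t_tx / cycle = 1.56098e-06/0.0907333 = 0.00172 %.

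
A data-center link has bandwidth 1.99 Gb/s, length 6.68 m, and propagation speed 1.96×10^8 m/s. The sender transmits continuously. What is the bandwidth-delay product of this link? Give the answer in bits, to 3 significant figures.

67.8 bits

Propagation delay = 6.68 / 196000000 = 3.40816e-08 s.
BDP = R × t_prop = 1990000000 × 3.40816e-08 = 67.8224 bits.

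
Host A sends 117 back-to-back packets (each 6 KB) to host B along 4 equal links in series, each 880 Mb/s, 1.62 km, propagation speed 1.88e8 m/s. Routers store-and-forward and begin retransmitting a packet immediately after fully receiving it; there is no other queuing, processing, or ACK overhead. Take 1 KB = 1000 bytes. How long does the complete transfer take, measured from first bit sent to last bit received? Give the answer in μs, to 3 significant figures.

6580 μs

Per-hop transmission t_tx = L/R = 48000/880000000 = 54.5455 μs.
Per-hop propagation t_prop = 1620/188000000 = 8.61702 μs.
Pipeline fill: first packet needs 4·t_tx to clear all hops; remaining 116 packets each add one t_tx.
Total = (4+117-1)·t_tx + 4·t_prop = 120·54.5455 + 4·8.61702 = 6580 μs.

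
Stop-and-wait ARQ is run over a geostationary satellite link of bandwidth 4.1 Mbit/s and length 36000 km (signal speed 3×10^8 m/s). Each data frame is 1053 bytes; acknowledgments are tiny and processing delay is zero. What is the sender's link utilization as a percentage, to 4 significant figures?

0.8488 %

t_tx = L/R = 8424/4.1e+06 = 0.00205463 s.
t_prop = 36000000/300000000 = 0.12 s; RTT = 0.24 s.
Cycle = t_tx + RTT = 0.242055 s.
Utilization = t_tx / cycle = 0.00205463/0.242055 = 0.8488 %.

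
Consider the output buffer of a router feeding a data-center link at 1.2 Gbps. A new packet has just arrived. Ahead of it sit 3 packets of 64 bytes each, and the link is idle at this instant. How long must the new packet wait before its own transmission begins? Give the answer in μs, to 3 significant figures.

Each queued packet: L/R = 512/1200000000 = 0.426667 μs.
3 queued → 1.28 μs.
Queuing delay = 1.28 μs.

1.28 μs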